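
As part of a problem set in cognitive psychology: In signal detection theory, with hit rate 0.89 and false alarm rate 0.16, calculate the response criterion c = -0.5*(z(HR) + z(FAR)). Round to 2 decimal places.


c = -0.5 * (z(HR) + z(FAR))
z(0.89) = 1.2265
z(0.16) = -0.9945
c = -0.5 * (1.2265 + -0.9945)
= -0.5 * 0.232
= -0.12


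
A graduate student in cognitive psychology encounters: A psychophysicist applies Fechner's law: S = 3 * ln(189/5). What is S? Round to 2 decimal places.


S = 3 * ln(189/5)
I/I0 = 37.8
ln(37.8) = 3.6323
S = 3 * 3.6323
= 10.90


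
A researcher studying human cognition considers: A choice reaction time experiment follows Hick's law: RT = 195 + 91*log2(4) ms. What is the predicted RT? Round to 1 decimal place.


RT = 195 + 91 * log2(4)
log2(4) = 2.0
RT = 195 + 91 * 2.0
= 195 + 182.0
= 377.0 ms


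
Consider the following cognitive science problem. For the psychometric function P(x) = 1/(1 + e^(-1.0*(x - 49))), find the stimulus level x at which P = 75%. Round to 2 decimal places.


At P = 0.75: 0.75 = 1/(1 + e^(-k*(x-x0)))
Solving: e^(-k*(x-x0)) = 1/3
x = x0 + ln(3)/k
ln(3) = 1.0986
x = 49 + 1.0986/1.0
= 49 + 1.0986
= 50.10


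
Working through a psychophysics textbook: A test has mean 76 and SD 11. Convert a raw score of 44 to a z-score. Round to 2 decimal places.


z = (X - mu) / sigma
= (44 - 76) / 11
= -32 / 11
= -2.91


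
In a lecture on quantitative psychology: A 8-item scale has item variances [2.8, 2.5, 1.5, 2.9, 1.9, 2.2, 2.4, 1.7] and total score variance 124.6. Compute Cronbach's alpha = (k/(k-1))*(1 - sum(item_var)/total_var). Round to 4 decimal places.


alpha = (k/(k-1)) * (1 - sum(s_i^2)/s_total^2)
sum(item variances) = 17.9
k/(k-1) = 8/7 = 1.142857
1 - 17.9/124.6 = 1 - 0.14366 = 0.85634
alpha = 1.142857 * 0.85634
= 0.9787


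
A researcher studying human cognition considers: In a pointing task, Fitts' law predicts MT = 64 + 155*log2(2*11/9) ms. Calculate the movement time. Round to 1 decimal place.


MT = 64 + 155 * log2(2*11/9)
2D/W = 2.444444
log2(2.444444) = 1.2895
MT = 64 + 155 * 1.2895
= 263.9 ms


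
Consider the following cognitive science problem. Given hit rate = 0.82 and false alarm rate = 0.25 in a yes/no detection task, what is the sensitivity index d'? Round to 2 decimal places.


d' = z(HR) - z(FAR)
z(0.82) = 0.9154
z(0.25) = -0.6745
d' = 0.9154 - -0.6745
= 1.59


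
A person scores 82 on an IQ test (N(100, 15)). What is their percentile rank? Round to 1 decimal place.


z = (IQ - mean) / SD
z = (82 - 100) / 15 = -1.2
Percentile = Phi(-1.2) * 100
Phi(-1.2) = 0.11507
= 11.5


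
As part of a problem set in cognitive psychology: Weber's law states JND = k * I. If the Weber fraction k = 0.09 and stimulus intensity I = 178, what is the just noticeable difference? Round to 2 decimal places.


JND = k * I
JND = 0.09 * 178
= 16.02


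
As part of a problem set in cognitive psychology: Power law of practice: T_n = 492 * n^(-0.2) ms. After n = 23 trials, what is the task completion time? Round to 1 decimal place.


T_n = 492 * 23^(-0.2)
23^(-0.2) = 0.534139
T_n = 492 * 0.534139
= 262.8 ms


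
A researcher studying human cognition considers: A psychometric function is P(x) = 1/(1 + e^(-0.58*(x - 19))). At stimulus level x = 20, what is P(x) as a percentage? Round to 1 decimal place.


P(x) = 1/(1 + e^(-0.58*(20 - 19)))
Exponent = -0.58 * 1 = -0.58
e^(-0.58) = 0.559898
P = 1/(1 + 0.559898) = 0.641068
Percentage = 64.1


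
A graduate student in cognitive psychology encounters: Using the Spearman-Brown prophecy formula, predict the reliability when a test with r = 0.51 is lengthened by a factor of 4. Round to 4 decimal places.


r_new = n*r / (1 + (n-1)*r)
Numerator = 4 * 0.51 = 2.04
Denominator = 1 + 3 * 0.51 = 2.53
r_new = 2.04 / 2.53
= 0.8063


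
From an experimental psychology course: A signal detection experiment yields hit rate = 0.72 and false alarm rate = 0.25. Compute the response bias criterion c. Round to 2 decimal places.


c = -0.5 * (z(HR) + z(FAR))
z(0.72) = 0.5828
z(0.25) = -0.6745
c = -0.5 * (0.5828 + -0.6745)
= -0.5 * -0.0917
= 0.05


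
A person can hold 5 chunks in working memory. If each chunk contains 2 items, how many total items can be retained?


Total items = chunks * items_per_chunk
= 5 * 2
= 10


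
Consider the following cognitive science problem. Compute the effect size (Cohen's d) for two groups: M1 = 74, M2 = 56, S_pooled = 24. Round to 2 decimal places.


Cohen's d = (M1 - M2) / S_pooled
= (74 - 56) / 24
= 18 / 24
= 0.75


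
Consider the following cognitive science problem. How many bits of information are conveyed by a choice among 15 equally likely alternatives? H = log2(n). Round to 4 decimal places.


H = log2(n)
H = log2(15)
= 3.9069


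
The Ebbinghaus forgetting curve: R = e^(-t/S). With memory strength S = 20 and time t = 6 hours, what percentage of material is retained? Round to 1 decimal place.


R = e^(-t/S)
-t/S = -6/20 = -0.3
R = e^(-0.3) = 0.740818
Percentage = 0.740818 * 100
= 74.1


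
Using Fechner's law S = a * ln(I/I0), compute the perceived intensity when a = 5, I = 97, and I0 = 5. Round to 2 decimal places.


S = 5 * ln(97/5)
I/I0 = 19.4
ln(19.4) = 2.9653
S = 5 * 2.9653
= 14.83


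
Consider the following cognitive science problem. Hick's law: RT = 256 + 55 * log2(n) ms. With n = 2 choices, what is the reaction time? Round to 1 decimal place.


RT = 256 + 55 * log2(2)
log2(2) = 1.0
RT = 256 + 55 * 1.0
= 256 + 55.0
= 311.0 ms


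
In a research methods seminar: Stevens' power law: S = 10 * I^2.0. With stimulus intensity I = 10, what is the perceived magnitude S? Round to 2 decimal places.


S = 10 * 10^2.0
10^2.0 = 100.0
S = 10 * 100.0
= 1000.00


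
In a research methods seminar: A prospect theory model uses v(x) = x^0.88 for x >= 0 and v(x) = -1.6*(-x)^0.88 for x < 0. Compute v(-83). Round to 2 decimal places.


Since x = -83 < 0, use v(x) = -lambda*(-x)^alpha
(-x) = 83
83^0.88 = 48.8415
v(-83) = -1.6 * 48.8415
= -78.15


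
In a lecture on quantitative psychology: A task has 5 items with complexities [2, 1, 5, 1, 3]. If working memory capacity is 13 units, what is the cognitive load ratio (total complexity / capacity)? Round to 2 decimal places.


Total complexity = 2 + 1 + 5 + 1 + 3 = 12
Load = total / capacity = 12 / 13
= 0.92


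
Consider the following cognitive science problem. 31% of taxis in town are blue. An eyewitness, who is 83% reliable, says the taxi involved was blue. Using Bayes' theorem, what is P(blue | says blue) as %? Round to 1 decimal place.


P(blue | says blue) = P(says blue | blue)*P(blue) / [P(says blue | blue)*P(blue) + P(says blue | not blue)*P(not blue)]
Numerator = 0.83 * 0.31 = 0.2573
False identification = 0.17 * 0.69 = 0.1173
P = 0.2573 / (0.2573 + 0.1173)
= 0.2573 / 0.3746
As percentage = 68.7


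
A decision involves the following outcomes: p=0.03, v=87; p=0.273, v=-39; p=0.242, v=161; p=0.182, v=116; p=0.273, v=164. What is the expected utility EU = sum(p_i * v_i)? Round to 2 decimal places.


EU = sum(p_i * v_i)
0.03 * 87 = 2.61
0.273 * -39 = -10.647
0.242 * 161 = 38.962
0.182 * 116 = 21.112
0.273 * 164 = 44.772
EU = 2.61 + -10.647 + 38.962 + 21.112 + 44.772
= 96.81


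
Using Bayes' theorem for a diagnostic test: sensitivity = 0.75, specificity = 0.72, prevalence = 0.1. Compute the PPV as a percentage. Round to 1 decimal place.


PPV = (sens * prev) / (sens * prev + (1-spec) * (1-prev))
Numerator = 0.75 * 0.1 = 0.075
P(positive and no disease) = (1 - spec) * (1 - prev) = (1 - 0.72) * (1 - 0.1) = 0.252
Denominator = 0.075 + 0.252 = 0.327
PPV = 0.075 / 0.327 = 0.229358
As percentage = 22.9


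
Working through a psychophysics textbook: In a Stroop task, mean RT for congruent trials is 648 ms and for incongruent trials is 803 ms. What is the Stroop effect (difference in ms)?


Stroop effect = RT(incongruent) - RT(congruent)
= 803 - 648
= 155 ms


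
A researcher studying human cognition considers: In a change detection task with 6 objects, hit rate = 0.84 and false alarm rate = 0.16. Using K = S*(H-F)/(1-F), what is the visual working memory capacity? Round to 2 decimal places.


K = S * (H - F) / (1 - F)
H - F = 0.68
1 - F = 0.84
K = 6 * 0.68 / 0.84
= 4.86


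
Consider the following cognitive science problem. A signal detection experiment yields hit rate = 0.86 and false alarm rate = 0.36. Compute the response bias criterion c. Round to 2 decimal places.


c = -0.5 * (z(HR) + z(FAR))
z(0.86) = 1.0803
z(0.36) = -0.3585
c = -0.5 * (1.0803 + -0.3585)
= -0.5 * 0.7218
= -0.36


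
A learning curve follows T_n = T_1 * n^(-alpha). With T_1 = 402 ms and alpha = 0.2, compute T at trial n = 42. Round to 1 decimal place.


T_n = 402 * 42^(-0.2)
42^(-0.2) = 0.473533
T_n = 402 * 0.473533
= 190.4 ms


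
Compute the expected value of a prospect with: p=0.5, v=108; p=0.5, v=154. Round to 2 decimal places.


EU = sum(p_i * v_i)
0.5 * 108 = 54.0
0.5 * 154 = 77.0
EU = 54.0 + 77.0
= 131.00


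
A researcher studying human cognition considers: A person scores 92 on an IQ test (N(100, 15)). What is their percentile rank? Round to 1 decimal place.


z = (IQ - mean) / SD
z = (92 - 100) / 15 = -0.5333
Percentile = Phi(-0.5333) * 100
Phi(-0.5333) = 0.296913
= 29.7


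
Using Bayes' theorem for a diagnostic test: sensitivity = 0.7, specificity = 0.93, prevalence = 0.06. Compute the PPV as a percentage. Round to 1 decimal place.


PPV = (sens * prev) / (sens * prev + (1-spec) * (1-prev))
Numerator = 0.7 * 0.06 = 0.042
P(positive and no disease) = (1 - spec) * (1 - prev) = (1 - 0.93) * (1 - 0.06) = 0.0658
Denominator = 0.042 + 0.0658 = 0.1078
PPV = 0.042 / 0.1078 = 0.38961
As percentage = 39.0


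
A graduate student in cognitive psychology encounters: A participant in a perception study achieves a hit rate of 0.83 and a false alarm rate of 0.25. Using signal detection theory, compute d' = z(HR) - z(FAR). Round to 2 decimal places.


d' = z(HR) - z(FAR)
z(0.83) = 0.9542
z(0.25) = -0.6745
d' = 0.9542 - -0.6745
= 1.63


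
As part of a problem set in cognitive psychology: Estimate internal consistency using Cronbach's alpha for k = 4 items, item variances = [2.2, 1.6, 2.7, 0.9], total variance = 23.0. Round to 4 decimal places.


alpha = (k/(k-1)) * (1 - sum(s_i^2)/s_total^2)
sum(item variances) = 7.4
k/(k-1) = 4/3 = 1.333333
1 - 7.4/23.0 = 1 - 0.321739 = 0.678261
alpha = 1.333333 * 0.678261
= 0.9043


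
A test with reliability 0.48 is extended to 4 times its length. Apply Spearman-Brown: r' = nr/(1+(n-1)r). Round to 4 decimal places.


r_new = n*r / (1 + (n-1)*r)
Numerator = 4 * 0.48 = 1.92
Denominator = 1 + 3 * 0.48 = 2.44
r_new = 1.92 / 2.44
= 0.7869


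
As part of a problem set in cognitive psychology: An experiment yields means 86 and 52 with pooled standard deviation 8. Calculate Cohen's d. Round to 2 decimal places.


Cohen's d = (M1 - M2) / S_pooled
= (86 - 52) / 8
= 34 / 8
= 4.25


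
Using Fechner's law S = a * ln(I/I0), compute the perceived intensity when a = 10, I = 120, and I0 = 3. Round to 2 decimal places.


S = 10 * ln(120/3)
I/I0 = 40.0
ln(40.0) = 3.6889
S = 10 * 3.6889
= 36.89


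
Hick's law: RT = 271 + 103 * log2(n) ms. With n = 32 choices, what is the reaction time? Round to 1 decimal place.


RT = 271 + 103 * log2(32)
log2(32) = 5.0
RT = 271 + 103 * 5.0
= 271 + 515.0
= 786.0 ms


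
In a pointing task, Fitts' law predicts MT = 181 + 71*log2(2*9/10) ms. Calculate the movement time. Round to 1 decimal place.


MT = 181 + 71 * log2(2*9/10)
2D/W = 1.8
log2(1.8) = 0.848
MT = 181 + 71 * 0.848
= 241.2 ms


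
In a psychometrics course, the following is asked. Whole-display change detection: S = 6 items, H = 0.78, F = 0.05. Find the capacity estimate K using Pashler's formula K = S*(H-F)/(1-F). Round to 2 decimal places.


K = S * (H - F) / (1 - F)
H - F = 0.73
1 - F = 0.95
K = 6 * 0.73 / 0.95
= 4.61


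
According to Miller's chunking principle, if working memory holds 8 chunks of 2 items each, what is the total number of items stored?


Total items = chunks * items_per_chunk
= 8 * 2
= 16


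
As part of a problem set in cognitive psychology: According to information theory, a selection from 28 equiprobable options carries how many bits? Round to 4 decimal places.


H = log2(n)
H = log2(28)
= 4.8074


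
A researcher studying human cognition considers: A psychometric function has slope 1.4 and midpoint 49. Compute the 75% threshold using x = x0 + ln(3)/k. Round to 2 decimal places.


At P = 0.75: 0.75 = 1/(1 + e^(-k*(x-x0)))
Solving: e^(-k*(x-x0)) = 1/3
x = x0 + ln(3)/k
ln(3) = 1.0986
x = 49 + 1.0986/1.4
= 49 + 0.7847
= 49.78


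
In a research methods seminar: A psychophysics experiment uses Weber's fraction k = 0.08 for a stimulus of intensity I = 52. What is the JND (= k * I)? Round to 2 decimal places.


JND = k * I
JND = 0.08 * 52
= 4.16


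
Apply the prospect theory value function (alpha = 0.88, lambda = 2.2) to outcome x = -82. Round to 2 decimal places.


Since x = -82 < 0, use v(x) = -lambda*(-x)^alpha
(-x) = 82
82^0.88 = 48.3233
v(-82) = -2.2 * 48.3233
= -106.31


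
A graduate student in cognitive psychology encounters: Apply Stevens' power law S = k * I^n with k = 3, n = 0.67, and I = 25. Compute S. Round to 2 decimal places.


S = 3 * 25^0.67
25^0.67 = 8.6421
S = 3 * 8.6421
= 25.93


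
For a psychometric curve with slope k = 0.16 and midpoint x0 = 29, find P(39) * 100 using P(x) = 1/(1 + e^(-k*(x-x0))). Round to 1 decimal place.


P(x) = 1/(1 + e^(-0.16*(39 - 29)))
Exponent = -0.16 * 10 = -1.6
e^(-1.6) = 0.201897
P = 1/(1 + 0.201897) = 0.832018
Percentage = 83.2


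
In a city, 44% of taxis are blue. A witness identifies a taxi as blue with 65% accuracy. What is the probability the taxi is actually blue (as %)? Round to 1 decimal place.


P(blue | says blue) = P(says blue | blue)*P(blue) / [P(says blue | blue)*P(blue) + P(says blue | not blue)*P(not blue)]
Numerator = 0.65 * 0.44 = 0.286
False identification = 0.35 * 0.56 = 0.196
P = 0.286 / (0.286 + 0.196)
= 0.286 / 0.482
As percentage = 59.3


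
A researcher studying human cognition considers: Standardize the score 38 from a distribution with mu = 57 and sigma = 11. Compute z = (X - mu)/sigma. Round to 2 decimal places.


z = (X - mu) / sigma
= (38 - 57) / 11
= -19 / 11
= -1.73


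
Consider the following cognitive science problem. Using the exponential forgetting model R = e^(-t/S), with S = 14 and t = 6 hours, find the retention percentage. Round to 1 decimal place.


R = e^(-t/S)
-t/S = -6/14 = -0.428571
R = e^(-0.428571) = 0.651439
Percentage = 0.651439 * 100
= 65.1


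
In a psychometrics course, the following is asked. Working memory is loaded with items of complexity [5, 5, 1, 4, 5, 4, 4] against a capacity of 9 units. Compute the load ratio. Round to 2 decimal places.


Total complexity = 5 + 5 + 1 + 4 + 5 + 4 + 4 = 28
Load = total / capacity = 28 / 9
= 3.11


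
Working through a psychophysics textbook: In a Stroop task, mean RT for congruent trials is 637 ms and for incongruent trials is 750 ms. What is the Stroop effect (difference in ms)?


Stroop effect = RT(incongruent) - RT(congruent)
= 750 - 637
= 113 ms


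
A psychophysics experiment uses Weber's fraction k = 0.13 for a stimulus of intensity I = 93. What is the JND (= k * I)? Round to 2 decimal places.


JND = k * I
JND = 0.13 * 93
= 12.09


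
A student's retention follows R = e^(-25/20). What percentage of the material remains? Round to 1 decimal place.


R = e^(-t/S)
-t/S = -25/20 = -1.25
R = e^(-1.25) = 0.286505
Percentage = 0.286505 * 100
= 28.7


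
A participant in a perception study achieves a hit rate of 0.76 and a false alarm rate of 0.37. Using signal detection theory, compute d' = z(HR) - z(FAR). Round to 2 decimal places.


d' = z(HR) - z(FAR)
z(0.76) = 0.7063
z(0.37) = -0.3319
d' = 0.7063 - -0.3319
= 1.04


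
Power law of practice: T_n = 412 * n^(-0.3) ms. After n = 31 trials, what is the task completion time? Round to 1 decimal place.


T_n = 412 * 31^(-0.3)
31^(-0.3) = 0.356937
T_n = 412 * 0.356937
= 147.1 ms


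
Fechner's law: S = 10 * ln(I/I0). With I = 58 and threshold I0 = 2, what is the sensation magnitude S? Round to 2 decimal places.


S = 10 * ln(58/2)
I/I0 = 29.0
ln(29.0) = 3.3673
S = 10 * 3.3673
= 33.67


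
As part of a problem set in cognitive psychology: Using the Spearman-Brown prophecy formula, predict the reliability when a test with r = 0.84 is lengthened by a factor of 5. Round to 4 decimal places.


r_new = n*r / (1 + (n-1)*r)
Numerator = 5 * 0.84 = 4.2
Denominator = 1 + 4 * 0.84 = 4.36
r_new = 4.2 / 4.36
= 0.9633


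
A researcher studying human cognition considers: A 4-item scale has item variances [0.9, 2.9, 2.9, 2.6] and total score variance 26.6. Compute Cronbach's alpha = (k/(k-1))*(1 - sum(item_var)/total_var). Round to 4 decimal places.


alpha = (k/(k-1)) * (1 - sum(s_i^2)/s_total^2)
sum(item variances) = 9.3
k/(k-1) = 4/3 = 1.333333
1 - 9.3/26.6 = 1 - 0.349624 = 0.650376
alpha = 1.333333 * 0.650376
= 0.8672


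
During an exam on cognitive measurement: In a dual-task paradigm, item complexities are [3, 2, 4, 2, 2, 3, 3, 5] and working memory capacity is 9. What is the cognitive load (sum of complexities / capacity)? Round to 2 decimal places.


Total complexity = 3 + 2 + 4 + 2 + 2 + 3 + 3 + 5 = 24
Load = total / capacity = 24 / 9
= 2.67


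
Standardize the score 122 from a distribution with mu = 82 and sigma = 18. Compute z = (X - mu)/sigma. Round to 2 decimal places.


z = (X - mu) / sigma
= (122 - 82) / 18
= 40 / 18
= 2.22


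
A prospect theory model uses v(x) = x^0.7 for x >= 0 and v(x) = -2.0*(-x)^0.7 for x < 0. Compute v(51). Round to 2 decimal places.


Since x = 51 >= 0, use v(x) = x^0.7
51^0.7 = 15.6783
v(51) = 15.68


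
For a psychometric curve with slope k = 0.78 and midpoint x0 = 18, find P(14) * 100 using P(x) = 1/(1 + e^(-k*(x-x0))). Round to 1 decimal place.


P(x) = 1/(1 + e^(-0.78*(14 - 18)))
Exponent = -0.78 * -4 = 3.12
e^(3.12) = 22.64638
P = 1/(1 + 22.64638) = 0.04229
Percentage = 4.2


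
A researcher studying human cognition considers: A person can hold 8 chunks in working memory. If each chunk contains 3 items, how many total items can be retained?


Total items = chunks * items_per_chunk
= 8 * 3
= 24


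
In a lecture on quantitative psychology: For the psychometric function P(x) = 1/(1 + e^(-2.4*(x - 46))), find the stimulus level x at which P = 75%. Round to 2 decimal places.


At P = 0.75: 0.75 = 1/(1 + e^(-k*(x-x0)))
Solving: e^(-k*(x-x0)) = 1/3
x = x0 + ln(3)/k
ln(3) = 1.0986
x = 46 + 1.0986/2.4
= 46 + 0.4578
= 46.46


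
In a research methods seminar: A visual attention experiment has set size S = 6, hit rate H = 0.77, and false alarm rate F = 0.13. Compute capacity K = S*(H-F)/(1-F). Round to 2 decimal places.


K = S * (H - F) / (1 - F)
H - F = 0.64
1 - F = 0.87
K = 6 * 0.64 / 0.87
= 4.41


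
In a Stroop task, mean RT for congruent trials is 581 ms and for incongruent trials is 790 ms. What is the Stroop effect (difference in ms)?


Stroop effect = RT(incongruent) - RT(congruent)
= 790 - 581
= 209 ms


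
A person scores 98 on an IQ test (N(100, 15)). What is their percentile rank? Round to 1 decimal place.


z = (IQ - mean) / SD
z = (98 - 100) / 15 = -0.1333
Percentile = Phi(-0.1333) * 100
Phi(-0.1333) = 0.446978
= 44.7


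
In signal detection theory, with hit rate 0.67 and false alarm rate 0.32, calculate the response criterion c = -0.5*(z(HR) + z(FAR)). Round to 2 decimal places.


c = -0.5 * (z(HR) + z(FAR))
z(0.67) = 0.4399
z(0.32) = -0.4677
c = -0.5 * (0.4399 + -0.4677)
= -0.5 * -0.0278
= 0.01


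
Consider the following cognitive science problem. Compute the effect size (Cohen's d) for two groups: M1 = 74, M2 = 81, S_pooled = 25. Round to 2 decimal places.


Cohen's d = (M1 - M2) / S_pooled
= (74 - 81) / 25
= -7 / 25
= -0.28


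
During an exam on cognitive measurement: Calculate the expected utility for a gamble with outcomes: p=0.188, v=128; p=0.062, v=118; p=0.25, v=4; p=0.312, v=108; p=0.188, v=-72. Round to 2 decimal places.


EU = sum(p_i * v_i)
0.188 * 128 = 24.064
0.062 * 118 = 7.316
0.25 * 4 = 1.0
0.312 * 108 = 33.696
0.188 * -72 = -13.536
EU = 24.064 + 7.316 + 1.0 + 33.696 + -13.536
= 52.54


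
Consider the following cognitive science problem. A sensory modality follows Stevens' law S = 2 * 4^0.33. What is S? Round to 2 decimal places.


S = 2 * 4^0.33
4^0.33 = 1.5801
S = 2 * 1.5801
= 3.16


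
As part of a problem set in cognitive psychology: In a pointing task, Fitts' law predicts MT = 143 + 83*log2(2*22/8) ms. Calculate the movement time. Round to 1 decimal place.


MT = 143 + 83 * log2(2*22/8)
2D/W = 5.5
log2(5.5) = 2.4594
MT = 143 + 83 * 2.4594
= 347.1 ms


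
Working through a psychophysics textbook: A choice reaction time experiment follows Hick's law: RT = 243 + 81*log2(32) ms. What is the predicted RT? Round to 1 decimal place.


RT = 243 + 81 * log2(32)
log2(32) = 5.0
RT = 243 + 81 * 5.0
= 243 + 405.0
= 648.0 ms


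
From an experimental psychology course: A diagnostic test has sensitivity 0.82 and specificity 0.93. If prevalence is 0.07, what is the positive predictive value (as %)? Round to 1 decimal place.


PPV = (sens * prev) / (sens * prev + (1-spec) * (1-prev))
Numerator = 0.82 * 0.07 = 0.0574
P(positive and no disease) = (1 - spec) * (1 - prev) = (1 - 0.93) * (1 - 0.07) = 0.0651
Denominator = 0.0574 + 0.0651 = 0.1225
PPV = 0.0574 / 0.1225 = 0.468571
As percentage = 46.9


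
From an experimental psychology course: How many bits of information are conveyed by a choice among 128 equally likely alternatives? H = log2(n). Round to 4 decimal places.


H = log2(n)
H = log2(128)
= 7.0000


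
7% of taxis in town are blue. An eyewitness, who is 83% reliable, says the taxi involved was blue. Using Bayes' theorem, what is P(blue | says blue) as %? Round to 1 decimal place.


P(blue | says blue) = P(says blue | blue)*P(blue) / [P(says blue | blue)*P(blue) + P(says blue | not blue)*P(not blue)]
Numerator = 0.83 * 0.07 = 0.0581
False identification = 0.17 * 0.93 = 0.1581
P = 0.0581 / (0.0581 + 0.1581)
= 0.0581 / 0.2162
As percentage = 26.9


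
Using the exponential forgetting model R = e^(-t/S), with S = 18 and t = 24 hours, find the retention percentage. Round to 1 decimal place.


R = e^(-t/S)
-t/S = -24/18 = -1.333333
R = e^(-1.333333) = 0.263597
Percentage = 0.263597 * 100
= 26.4


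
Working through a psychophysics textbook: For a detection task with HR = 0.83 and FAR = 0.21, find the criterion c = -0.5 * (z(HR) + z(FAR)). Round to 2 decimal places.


c = -0.5 * (z(HR) + z(FAR))
z(0.83) = 0.9542
z(0.21) = -0.8064
c = -0.5 * (0.9542 + -0.8064)
= -0.5 * 0.1478
= -0.07


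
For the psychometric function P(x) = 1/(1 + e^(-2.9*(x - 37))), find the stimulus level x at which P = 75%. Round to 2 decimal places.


At P = 0.75: 0.75 = 1/(1 + e^(-k*(x-x0)))
Solving: e^(-k*(x-x0)) = 1/3
x = x0 + ln(3)/k
ln(3) = 1.0986
x = 37 + 1.0986/2.9
= 37 + 0.3788
= 37.38


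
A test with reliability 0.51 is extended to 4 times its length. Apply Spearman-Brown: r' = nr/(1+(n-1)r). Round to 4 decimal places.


r_new = n*r / (1 + (n-1)*r)
Numerator = 4 * 0.51 = 2.04
Denominator = 1 + 3 * 0.51 = 2.53
r_new = 2.04 / 2.53
= 0.8063


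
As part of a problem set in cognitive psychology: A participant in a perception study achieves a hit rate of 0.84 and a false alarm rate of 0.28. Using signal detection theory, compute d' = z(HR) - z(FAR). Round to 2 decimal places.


d' = z(HR) - z(FAR)
z(0.84) = 0.9945
z(0.28) = -0.5828
d' = 0.9945 - -0.5828
= 1.58


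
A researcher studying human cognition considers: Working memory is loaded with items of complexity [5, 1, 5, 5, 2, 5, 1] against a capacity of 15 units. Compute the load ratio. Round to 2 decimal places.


Total complexity = 5 + 1 + 5 + 5 + 2 + 5 + 1 = 24
Load = total / capacity = 24 / 15
= 1.60


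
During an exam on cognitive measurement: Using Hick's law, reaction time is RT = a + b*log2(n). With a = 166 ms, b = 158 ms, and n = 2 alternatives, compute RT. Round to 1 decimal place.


RT = 166 + 158 * log2(2)
log2(2) = 1.0
RT = 166 + 158 * 1.0
= 166 + 158.0
= 324.0 ms


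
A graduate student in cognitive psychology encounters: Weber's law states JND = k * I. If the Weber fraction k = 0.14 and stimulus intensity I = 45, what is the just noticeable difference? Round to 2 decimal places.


JND = k * I
JND = 0.14 * 45
= 6.30


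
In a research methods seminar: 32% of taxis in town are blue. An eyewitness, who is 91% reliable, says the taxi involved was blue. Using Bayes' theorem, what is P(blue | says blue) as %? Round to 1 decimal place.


P(blue | says blue) = P(says blue | blue)*P(blue) / [P(says blue | blue)*P(blue) + P(says blue | not blue)*P(not blue)]
Numerator = 0.91 * 0.32 = 0.2912
False identification = 0.09 * 0.68 = 0.0612
P = 0.2912 / (0.2912 + 0.0612)
= 0.2912 / 0.3524
As percentage = 82.6


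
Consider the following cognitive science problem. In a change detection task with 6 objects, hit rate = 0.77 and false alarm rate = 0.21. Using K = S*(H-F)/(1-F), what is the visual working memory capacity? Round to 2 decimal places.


K = S * (H - F) / (1 - F)
H - F = 0.56
1 - F = 0.79
K = 6 * 0.56 / 0.79
= 4.25


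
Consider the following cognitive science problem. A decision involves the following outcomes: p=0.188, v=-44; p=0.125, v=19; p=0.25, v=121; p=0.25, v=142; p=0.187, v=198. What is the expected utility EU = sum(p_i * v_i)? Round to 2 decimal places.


EU = sum(p_i * v_i)
0.188 * -44 = -8.272
0.125 * 19 = 2.375
0.25 * 121 = 30.25
0.25 * 142 = 35.5
0.187 * 198 = 37.026
EU = -8.272 + 2.375 + 30.25 + 35.5 + 37.026
= 96.88


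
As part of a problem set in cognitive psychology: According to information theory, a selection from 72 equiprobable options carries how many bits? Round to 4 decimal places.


H = log2(n)
H = log2(72)
= 6.1699


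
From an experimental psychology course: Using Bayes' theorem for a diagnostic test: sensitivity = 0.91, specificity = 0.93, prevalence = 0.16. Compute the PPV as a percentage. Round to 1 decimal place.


PPV = (sens * prev) / (sens * prev + (1-spec) * (1-prev))
Numerator = 0.91 * 0.16 = 0.1456
P(positive and no disease) = (1 - spec) * (1 - prev) = (1 - 0.93) * (1 - 0.16) = 0.0588
Denominator = 0.1456 + 0.0588 = 0.2044
PPV = 0.1456 / 0.2044 = 0.712329
As percentage = 71.2


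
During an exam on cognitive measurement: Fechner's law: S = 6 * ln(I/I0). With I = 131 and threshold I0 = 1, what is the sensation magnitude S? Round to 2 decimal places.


S = 6 * ln(131/1)
I/I0 = 131.0
ln(131.0) = 4.8752
S = 6 * 4.8752
= 29.25


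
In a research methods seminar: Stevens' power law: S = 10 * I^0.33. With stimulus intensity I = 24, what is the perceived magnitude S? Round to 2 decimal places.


S = 10 * 24^0.33
24^0.33 = 2.8541
S = 10 * 2.8541
= 28.54


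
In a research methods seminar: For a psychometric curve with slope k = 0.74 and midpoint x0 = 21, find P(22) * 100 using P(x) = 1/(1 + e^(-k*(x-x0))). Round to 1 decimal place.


P(x) = 1/(1 + e^(-0.74*(22 - 21)))
Exponent = -0.74 * 1 = -0.74
e^(-0.74) = 0.477114
P = 1/(1 + 0.477114) = 0.676996
Percentage = 67.7


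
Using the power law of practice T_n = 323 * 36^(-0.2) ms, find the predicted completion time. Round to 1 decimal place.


T_n = 323 * 36^(-0.2)
36^(-0.2) = 0.488359
T_n = 323 * 0.488359
= 157.7 ms


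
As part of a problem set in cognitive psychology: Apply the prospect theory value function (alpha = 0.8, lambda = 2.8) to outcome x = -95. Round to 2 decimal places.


Since x = -95 < 0, use v(x) = -lambda*(-x)^alpha
(-x) = 95
95^0.8 = 38.2102
v(-95) = -2.8 * 38.2102
= -106.99


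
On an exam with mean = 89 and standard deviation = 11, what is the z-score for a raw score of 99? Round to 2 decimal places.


z = (X - mu) / sigma
= (99 - 89) / 11
= 10 / 11
= 0.91


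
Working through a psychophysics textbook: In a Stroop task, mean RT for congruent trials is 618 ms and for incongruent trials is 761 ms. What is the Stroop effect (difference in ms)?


Stroop effect = RT(incongruent) - RT(congruent)
= 761 - 618
= 143 ms


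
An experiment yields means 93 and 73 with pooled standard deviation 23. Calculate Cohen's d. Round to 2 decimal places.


Cohen's d = (M1 - M2) / S_pooled
= (93 - 73) / 23
= 20 / 23
= 0.87


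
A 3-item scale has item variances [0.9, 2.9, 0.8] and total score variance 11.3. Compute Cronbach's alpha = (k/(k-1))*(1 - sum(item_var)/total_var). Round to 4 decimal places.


alpha = (k/(k-1)) * (1 - sum(s_i^2)/s_total^2)
sum(item variances) = 4.6
k/(k-1) = 3/2 = 1.5
1 - 4.6/11.3 = 1 - 0.40708 = 0.59292
alpha = 1.5 * 0.59292
= 0.8894


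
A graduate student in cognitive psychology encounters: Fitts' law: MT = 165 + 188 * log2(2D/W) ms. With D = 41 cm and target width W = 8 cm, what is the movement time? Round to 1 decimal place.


MT = 165 + 188 * log2(2*41/8)
2D/W = 10.25
log2(10.25) = 3.3576
MT = 165 + 188 * 3.3576
= 796.2 ms


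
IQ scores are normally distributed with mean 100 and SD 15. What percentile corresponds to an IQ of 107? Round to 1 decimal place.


z = (IQ - mean) / SD
z = (107 - 100) / 15 = 0.4667
Percentile = Phi(0.4667) * 100
Phi(0.4667) = 0.679643
= 68.0


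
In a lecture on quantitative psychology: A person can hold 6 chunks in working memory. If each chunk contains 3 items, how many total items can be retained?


Total items = chunks * items_per_chunk
= 6 * 3
= 18


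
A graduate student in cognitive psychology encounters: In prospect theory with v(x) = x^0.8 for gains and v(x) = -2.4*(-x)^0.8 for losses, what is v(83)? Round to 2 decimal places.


Since x = 83 >= 0, use v(x) = x^0.8
83^0.8 = 34.2975
v(83) = 34.30


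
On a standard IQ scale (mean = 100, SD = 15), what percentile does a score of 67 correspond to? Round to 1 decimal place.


z = (IQ - mean) / SD
z = (67 - 100) / 15 = -2.2
Percentile = Phi(-2.2) * 100
Phi(-2.2) = 0.013903
= 1.4


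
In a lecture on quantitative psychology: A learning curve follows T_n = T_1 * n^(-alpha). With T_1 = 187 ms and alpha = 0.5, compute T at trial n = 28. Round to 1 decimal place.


T_n = 187 * 28^(-0.5)
28^(-0.5) = 0.188982
T_n = 187 * 0.188982
= 35.3 ms


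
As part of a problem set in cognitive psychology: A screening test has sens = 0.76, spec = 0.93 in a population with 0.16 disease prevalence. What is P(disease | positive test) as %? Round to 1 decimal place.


PPV = (sens * prev) / (sens * prev + (1-spec) * (1-prev))
Numerator = 0.76 * 0.16 = 0.1216
P(positive and no disease) = (1 - spec) * (1 - prev) = (1 - 0.93) * (1 - 0.16) = 0.0588
Denominator = 0.1216 + 0.0588 = 0.1804
PPV = 0.1216 / 0.1804 = 0.674058
As percentage = 67.4


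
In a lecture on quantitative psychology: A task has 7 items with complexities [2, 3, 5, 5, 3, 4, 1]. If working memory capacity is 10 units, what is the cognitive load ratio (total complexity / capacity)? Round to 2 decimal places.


Total complexity = 2 + 3 + 5 + 5 + 3 + 4 + 1 = 23
Load = total / capacity = 23 / 10
= 2.30


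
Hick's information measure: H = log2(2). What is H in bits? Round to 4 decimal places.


H = log2(n)
H = log2(2)
= 1.0000


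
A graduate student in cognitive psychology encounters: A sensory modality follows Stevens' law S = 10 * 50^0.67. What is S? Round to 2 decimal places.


S = 10 * 50^0.67
50^0.67 = 13.7502
S = 10 * 13.7502
= 137.50


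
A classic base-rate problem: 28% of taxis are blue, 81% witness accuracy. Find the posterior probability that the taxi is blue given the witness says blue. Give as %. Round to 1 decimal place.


P(blue | says blue) = P(says blue | blue)*P(blue) / [P(says blue | blue)*P(blue) + P(says blue | not blue)*P(not blue)]
Numerator = 0.81 * 0.28 = 0.2268
False identification = 0.19 * 0.72 = 0.1368
P = 0.2268 / (0.2268 + 0.1368)
= 0.2268 / 0.3636
As percentage = 62.4


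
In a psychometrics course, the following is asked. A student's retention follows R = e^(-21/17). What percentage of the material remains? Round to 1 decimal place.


R = e^(-t/S)
-t/S = -21/17 = -1.235294
R = e^(-1.235294) = 0.290749
Percentage = 0.290749 * 100
= 29.1


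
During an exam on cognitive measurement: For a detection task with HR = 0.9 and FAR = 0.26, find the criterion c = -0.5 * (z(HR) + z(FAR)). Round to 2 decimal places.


c = -0.5 * (z(HR) + z(FAR))
z(0.9) = 1.2816
z(0.26) = -0.6433
c = -0.5 * (1.2816 + -0.6433)
= -0.5 * 0.6383
= -0.32


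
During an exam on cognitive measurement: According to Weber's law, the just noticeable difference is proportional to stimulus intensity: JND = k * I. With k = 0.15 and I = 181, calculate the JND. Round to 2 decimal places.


JND = k * I
JND = 0.15 * 181
= 27.15


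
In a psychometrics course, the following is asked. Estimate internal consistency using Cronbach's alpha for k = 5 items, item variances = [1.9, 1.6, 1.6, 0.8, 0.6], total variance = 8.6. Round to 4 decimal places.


alpha = (k/(k-1)) * (1 - sum(s_i^2)/s_total^2)
sum(item variances) = 6.5
k/(k-1) = 5/4 = 1.25
1 - 6.5/8.6 = 1 - 0.755814 = 0.244186
alpha = 1.25 * 0.244186
= 0.3052


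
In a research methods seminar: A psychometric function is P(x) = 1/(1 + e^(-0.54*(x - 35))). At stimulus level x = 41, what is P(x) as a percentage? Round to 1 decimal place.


P(x) = 1/(1 + e^(-0.54*(41 - 35)))
Exponent = -0.54 * 6 = -3.24
e^(-3.24) = 0.039164
P = 1/(1 + 0.039164) = 0.962312
Percentage = 96.2


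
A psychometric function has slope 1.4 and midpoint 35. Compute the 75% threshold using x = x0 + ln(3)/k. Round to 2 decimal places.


At P = 0.75: 0.75 = 1/(1 + e^(-k*(x-x0)))
Solving: e^(-k*(x-x0)) = 1/3
x = x0 + ln(3)/k
ln(3) = 1.0986
x = 35 + 1.0986/1.4
= 35 + 0.7847
= 35.78


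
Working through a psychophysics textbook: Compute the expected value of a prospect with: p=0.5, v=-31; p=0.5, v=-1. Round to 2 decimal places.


EU = sum(p_i * v_i)
0.5 * -31 = -15.5
0.5 * -1 = -0.5
EU = -15.5 + -0.5
= -16.00


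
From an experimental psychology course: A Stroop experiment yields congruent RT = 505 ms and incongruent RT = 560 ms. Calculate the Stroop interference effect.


Stroop effect = RT(incongruent) - RT(congruent)
= 560 - 505
= 55 ms


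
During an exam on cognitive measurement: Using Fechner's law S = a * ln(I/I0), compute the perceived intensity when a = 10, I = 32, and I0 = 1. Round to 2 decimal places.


S = 10 * ln(32/1)
I/I0 = 32.0
ln(32.0) = 3.4657
S = 10 * 3.4657
= 34.66


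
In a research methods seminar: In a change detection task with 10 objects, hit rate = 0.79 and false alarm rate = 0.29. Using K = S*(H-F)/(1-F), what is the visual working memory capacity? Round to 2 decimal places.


K = S * (H - F) / (1 - F)
H - F = 0.5
1 - F = 0.71
K = 10 * 0.5 / 0.71
= 7.04


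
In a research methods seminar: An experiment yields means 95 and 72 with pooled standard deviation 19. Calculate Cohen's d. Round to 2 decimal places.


Cohen's d = (M1 - M2) / S_pooled
= (95 - 72) / 19
= 23 / 19
= 1.21


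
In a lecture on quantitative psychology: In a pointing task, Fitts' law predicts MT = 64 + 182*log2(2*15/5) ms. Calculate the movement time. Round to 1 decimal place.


MT = 64 + 182 * log2(2*15/5)
2D/W = 6.0
log2(6.0) = 2.585
MT = 64 + 182 * 2.585
= 534.5 ms


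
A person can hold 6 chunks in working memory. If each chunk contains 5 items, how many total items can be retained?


Total items = chunks * items_per_chunk
= 6 * 5
= 30


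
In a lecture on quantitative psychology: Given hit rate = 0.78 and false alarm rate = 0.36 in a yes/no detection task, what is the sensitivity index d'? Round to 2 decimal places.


d' = z(HR) - z(FAR)
z(0.78) = 0.7722
z(0.36) = -0.3585
d' = 0.7722 - -0.3585
= 1.13


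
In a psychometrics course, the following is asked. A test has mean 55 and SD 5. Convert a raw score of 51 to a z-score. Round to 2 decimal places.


z = (X - mu) / sigma
= (51 - 55) / 5
= -4 / 5
= -0.80


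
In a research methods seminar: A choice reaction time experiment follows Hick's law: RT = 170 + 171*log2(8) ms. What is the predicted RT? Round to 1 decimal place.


RT = 170 + 171 * log2(8)
log2(8) = 3.0
RT = 170 + 171 * 3.0
= 170 + 513.0
= 683.0 ms


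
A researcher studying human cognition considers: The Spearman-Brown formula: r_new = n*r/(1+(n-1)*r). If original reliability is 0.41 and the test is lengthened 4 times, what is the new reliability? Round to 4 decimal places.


r_new = n*r / (1 + (n-1)*r)
Numerator = 4 * 0.41 = 1.64
Denominator = 1 + 3 * 0.41 = 2.23
r_new = 1.64 / 2.23
= 0.7354


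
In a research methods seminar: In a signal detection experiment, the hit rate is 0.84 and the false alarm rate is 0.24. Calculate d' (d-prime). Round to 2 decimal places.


d' = z(HR) - z(FAR)
z(0.84) = 0.9945
z(0.24) = -0.7063
d' = 0.9945 - -0.7063
= 1.70


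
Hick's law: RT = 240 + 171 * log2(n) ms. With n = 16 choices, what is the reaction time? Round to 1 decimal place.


RT = 240 + 171 * log2(16)
log2(16) = 4.0
RT = 240 + 171 * 4.0
= 240 + 684.0
= 924.0 ms


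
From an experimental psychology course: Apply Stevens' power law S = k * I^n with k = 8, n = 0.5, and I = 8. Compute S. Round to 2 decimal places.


S = 8 * 8^0.5
8^0.5 = 2.8284
S = 8 * 2.8284
= 22.63


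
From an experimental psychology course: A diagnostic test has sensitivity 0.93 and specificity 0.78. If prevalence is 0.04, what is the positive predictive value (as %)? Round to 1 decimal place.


PPV = (sens * prev) / (sens * prev + (1-spec) * (1-prev))
Numerator = 0.93 * 0.04 = 0.0372
P(positive and no disease) = (1 - spec) * (1 - prev) = (1 - 0.78) * (1 - 0.04) = 0.2112
Denominator = 0.0372 + 0.2112 = 0.2484
PPV = 0.0372 / 0.2484 = 0.149758
As percentage = 15.0


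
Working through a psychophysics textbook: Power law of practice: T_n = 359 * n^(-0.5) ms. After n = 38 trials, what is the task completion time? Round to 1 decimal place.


T_n = 359 * 38^(-0.5)
38^(-0.5) = 0.162221
T_n = 359 * 0.162221
= 58.2 ms


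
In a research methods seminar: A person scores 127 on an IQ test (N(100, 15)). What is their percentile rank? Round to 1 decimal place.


z = (IQ - mean) / SD
z = (127 - 100) / 15 = 1.8
Percentile = Phi(1.8) * 100
Phi(1.8) = 0.96407
= 96.4


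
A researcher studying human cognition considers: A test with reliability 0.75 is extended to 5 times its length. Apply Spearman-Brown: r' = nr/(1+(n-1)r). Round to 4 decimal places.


r_new = n*r / (1 + (n-1)*r)
Numerator = 5 * 0.75 = 3.75
Denominator = 1 + 4 * 0.75 = 4.0
r_new = 3.75 / 4.0
= 0.9375


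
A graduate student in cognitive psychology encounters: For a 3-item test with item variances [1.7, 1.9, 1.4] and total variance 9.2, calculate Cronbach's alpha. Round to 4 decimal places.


alpha = (k/(k-1)) * (1 - sum(s_i^2)/s_total^2)
sum(item variances) = 5.0
k/(k-1) = 3/2 = 1.5
1 - 5.0/9.2 = 1 - 0.543478 = 0.456522
alpha = 1.5 * 0.456522
= 0.6848


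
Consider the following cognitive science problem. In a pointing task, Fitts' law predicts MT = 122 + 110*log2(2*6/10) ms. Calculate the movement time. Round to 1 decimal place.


MT = 122 + 110 * log2(2*6/10)
2D/W = 1.2
log2(1.2) = 0.263
MT = 122 + 110 * 0.263
= 150.9 ms


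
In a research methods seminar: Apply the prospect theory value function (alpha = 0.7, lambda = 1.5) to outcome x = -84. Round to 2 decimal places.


Since x = -84 < 0, use v(x) = -lambda*(-x)^alpha
(-x) = 84
84^0.7 = 22.2329
v(-84) = -1.5 * 22.2329
= -33.35


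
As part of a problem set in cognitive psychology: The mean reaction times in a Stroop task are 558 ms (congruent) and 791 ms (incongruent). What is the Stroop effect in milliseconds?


Stroop effect = RT(incongruent) - RT(congruent)
= 791 - 558
= 233 ms
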